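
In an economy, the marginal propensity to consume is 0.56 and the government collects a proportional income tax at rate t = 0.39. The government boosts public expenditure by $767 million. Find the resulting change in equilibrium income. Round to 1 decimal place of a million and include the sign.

+$1,164.9 million

Government-spending multiplier = 1/(1 − c(1−t)) = 1/(1 − 0.56×0.61) = 1/0.6584 ≈ 1.519.
ΔY = k × ΔG = (+$767 million) / 0.6584 ≈ +$1,164.9 million.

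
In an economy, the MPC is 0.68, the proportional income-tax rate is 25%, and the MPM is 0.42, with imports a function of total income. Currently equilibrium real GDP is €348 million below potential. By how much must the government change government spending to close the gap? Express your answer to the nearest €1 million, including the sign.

+€317 million

Spending multiplier = 1/(1 − c(1−t) + m) = 1/(1 − 0.68×0.75 + 0.42) = 1/0.91 ≈ 1.099.
Need ΔY = +€348 million, so ΔG = ΔY/k = (+€348 million) × 0.91 ≈ +€317 million.
The government should increase government spending by €317 million.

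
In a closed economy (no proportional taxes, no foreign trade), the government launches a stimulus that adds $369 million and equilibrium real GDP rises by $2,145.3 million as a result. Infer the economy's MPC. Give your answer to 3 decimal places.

0.828

Implied spending multiplier k = ΔY/ΔG = 2,145.3/369 ≈ 5.8138.
Since k = 1/(1 − MPC), MPC = 1 − 1/k = 1 − ΔG/ΔY = 1 − 369/2,145.3 ≈ 0.828.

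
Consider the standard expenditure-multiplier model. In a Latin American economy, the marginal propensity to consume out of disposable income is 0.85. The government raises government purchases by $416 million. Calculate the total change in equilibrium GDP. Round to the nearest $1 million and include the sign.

+$2,773 million

Expenditure multiplier = 1/(1 − MPC) = 1/(1 − 0.85) = 1/0.15 ≈ 6.667.
ΔY = k × ΔG = (+$416 million) / 0.15 ≈ +$2,773 million.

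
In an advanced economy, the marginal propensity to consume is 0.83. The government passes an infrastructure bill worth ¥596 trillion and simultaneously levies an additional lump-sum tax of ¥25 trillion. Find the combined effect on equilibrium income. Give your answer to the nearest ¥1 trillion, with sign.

+¥3,384 trillion

Expenditure multiplier = 1/(1 − MPC) = 1/(1 − 0.83) = 1/0.17 ≈ 5.882.
ΔG contributes k·ΔG = (+¥596 trillion) / 0.17 ≈ +¥3,505.9 trillion.
ΔT of +¥25 trillion changes first-round spending by −c·ΔT = −¥20.75 trillion, contributing k·(−c·ΔT) = (−¥20.75 trillion) / 0.17 ≈ −¥122.1 trillion.
Net ΔY = k(ΔG − c·ΔT) = (+¥575.25 trillion) / 0.17 ≈ +¥3,384 trillion.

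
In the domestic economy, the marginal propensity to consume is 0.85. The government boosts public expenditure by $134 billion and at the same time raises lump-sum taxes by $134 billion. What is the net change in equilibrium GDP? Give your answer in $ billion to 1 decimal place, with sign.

Expenditure multiplier = 1/(1 − MPC) = 1/(1 − 0.85) = 1/0.15 ≈ 6.667.
ΔG contributes k·ΔG = (+$134 billion) / 0.15 ≈ +$893.3 billion.
ΔT of +$134 billion changes first-round spending by −c·ΔT = −$113.9 billion, contributing k·(−c·ΔT) = (−$113.9 billion) / 0.15 ≈ −$759.3 billion.
With ΔG = ΔT and no other leakages, the balanced-budget multiplier is 1, so ΔY = ΔG = +$134 billion.

+$134.0 billion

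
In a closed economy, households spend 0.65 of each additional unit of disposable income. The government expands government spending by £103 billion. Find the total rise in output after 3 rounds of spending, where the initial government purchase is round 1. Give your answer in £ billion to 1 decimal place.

Round 1 adds ΔG = £103 billion; each later round is MPC = 0.65 times the previous.
After 3 rounds: 103 + 66.95 + 43.5175 = ΔG·(1 − c^3)/(1 − c) = 103 × (1 − 0.274625)/0.35 ≈ £213.5 billion.

£213.5 billion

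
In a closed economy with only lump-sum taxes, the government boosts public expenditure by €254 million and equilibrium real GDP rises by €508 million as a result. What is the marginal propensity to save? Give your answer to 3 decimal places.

0.500

Implied spending multiplier k = ΔY/ΔG = 508/254 = 2.
Since k = 1/(1 − MPC), MPC = 1 − 1/k = 1 − ΔG/ΔY = 1 − 254/508 = 0.500.
MPS = 1 − MPC = 0.500.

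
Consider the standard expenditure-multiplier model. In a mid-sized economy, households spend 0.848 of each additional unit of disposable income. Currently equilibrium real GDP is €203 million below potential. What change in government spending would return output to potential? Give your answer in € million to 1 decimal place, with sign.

+€30.9 million

Spending multiplier = 1/(1 − MPC) = 1/(1 − 0.848) = 1/0.152 ≈ 6.579.
Need ΔY = +€203 million, so ΔG = ΔY/k = (+€203 million) × 0.152 ≈ +€30.9 million.
The government should increase government spending by €30.9 million.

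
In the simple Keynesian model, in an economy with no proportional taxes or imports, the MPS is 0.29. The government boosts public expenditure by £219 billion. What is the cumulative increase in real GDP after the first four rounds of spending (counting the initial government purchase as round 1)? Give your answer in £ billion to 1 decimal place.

MPC = 1 − MPS = 1 − 0.29 = 0.71.
Round 1 adds ΔG = £219 billion; each later round is MPC = 0.71 times the previous.
After 4 rounds: 219 + 155.49 + 110.3979 + 78.382509 = ΔG·(1 − c^4)/(1 − c) = 219 × (1 − 0.25411681)/0.29 ≈ £563.3 billion.

£563.3 billion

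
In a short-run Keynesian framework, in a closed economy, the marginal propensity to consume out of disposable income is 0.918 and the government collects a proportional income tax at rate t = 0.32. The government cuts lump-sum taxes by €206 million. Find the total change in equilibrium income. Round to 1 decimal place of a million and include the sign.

A lump-sum tax change of −€206 million shifts disposable income by +€206 million; first-round consumption changes by −c × ΔT = −0.918 × (−€206 million) = +€189.108 million.
Expenditure multiplier = 1/(1 − c(1−t)) = 1/(1 − 0.918×0.68) = 1/0.37576 ≈ 2.661.
The tax multiplier is −c × k ≈ −2.443, so ΔY = k × (−c·ΔT) = (+€189.108 million) / 0.37576 ≈ +€503.3 million.

+€503.3 million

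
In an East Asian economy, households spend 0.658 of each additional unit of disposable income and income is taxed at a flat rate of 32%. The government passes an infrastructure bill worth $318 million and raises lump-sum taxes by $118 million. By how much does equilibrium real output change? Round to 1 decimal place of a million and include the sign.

+$435.0 million

Expenditure multiplier = 1/(1 − c(1−t)) = 1/(1 − 0.658×0.68) = 1/0.55256 ≈ 1.81.
ΔG contributes k·ΔG = (+$318 million) / 0.55256 ≈ +$575.5 million.
ΔT of +$118 million changes first-round spending by −c·ΔT = −$77.644 million, contributing k·(−c·ΔT) = (−$77.644 million) / 0.55256 ≈ −$140.5 million.
Net ΔY = k(ΔG − c·ΔT) = (+$240.356 million) / 0.55256 ≈ +$435 million.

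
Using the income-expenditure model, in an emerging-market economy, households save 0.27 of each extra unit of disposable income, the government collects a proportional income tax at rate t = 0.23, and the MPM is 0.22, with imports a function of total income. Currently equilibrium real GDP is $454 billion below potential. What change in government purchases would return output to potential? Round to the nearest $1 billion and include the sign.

+$299 billion

MPC = 1 − MPS = 1 − 0.27 = 0.73.
Spending multiplier = 1/(1 − c(1−t) + m) = 1/(1 − 0.73×0.77 + 0.22) = 1/0.6579 ≈ 1.52.
Need ΔY = +$454 billion, so ΔG = ΔY/k = (+$454 billion) × 0.6579 ≈ +$299 billion.
The government should increase government purchases by $299 billion.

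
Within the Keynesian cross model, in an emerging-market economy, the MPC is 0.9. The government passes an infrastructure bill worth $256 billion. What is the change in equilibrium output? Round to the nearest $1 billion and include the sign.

+$2,560 billion

Government-spending multiplier = 1/(1 − MPC) = 1/(1 − 0.9) = 1/0.1 = 10.
ΔY = k × ΔG = (+$256 billion) / 0.1 = +$2,560 billion.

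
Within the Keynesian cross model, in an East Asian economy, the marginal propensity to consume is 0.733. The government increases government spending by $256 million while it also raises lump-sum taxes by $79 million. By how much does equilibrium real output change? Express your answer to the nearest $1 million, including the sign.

Expenditure multiplier = 1/(1 − MPC) = 1/(1 − 0.733) = 1/0.267 ≈ 3.745.
ΔG contributes k·ΔG = (+$256 million) / 0.267 ≈ +$958.8 million.
ΔT of +$79 million changes first-round spending by −c·ΔT = −$57.907 million, contributing k·(−c·ΔT) = (−$57.907 million) / 0.267 ≈ −$216.9 million.
Net ΔY = k(ΔG − c·ΔT) = (+$198.093 million) / 0.267 ≈ +$742 million.

+$742 million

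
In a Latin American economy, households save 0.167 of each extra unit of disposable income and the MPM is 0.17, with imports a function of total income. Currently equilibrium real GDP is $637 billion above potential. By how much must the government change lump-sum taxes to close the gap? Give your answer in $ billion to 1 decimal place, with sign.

+$257.7 billion

MPC = 1 − MPS = 1 − 0.167 = 0.833.
Spending multiplier = 1/(1 − c + m) = 1/(1 − 0.833 + 0.17) = 1/0.337 ≈ 2.967.
Tax multiplier = −c·k = −0.833/0.337 ≈ −2.472. Need ΔY = −$637 billion, so ΔT = ΔY/(−c·k) = −(−$637 billion) × 0.337 / 0.833 ≈ +$257.7 billion.
The government should raise lump-sum taxes by $257.7 billion.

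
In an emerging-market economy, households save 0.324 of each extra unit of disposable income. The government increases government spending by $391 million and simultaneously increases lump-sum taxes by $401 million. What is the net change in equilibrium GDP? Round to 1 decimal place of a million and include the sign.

MPC = 1 − MPS = 1 − 0.324 = 0.676.
Expenditure multiplier = 1/(1 − MPC) = 1/(1 − 0.676) = 1/0.324 ≈ 3.086.
ΔG contributes k·ΔG = (+$391 million) / 0.324 ≈ +$1,206.8 million.
ΔT of +$401 million changes first-round spending by −c·ΔT = −$271.076 million, contributing k·(−c·ΔT) = (−$271.076 million) / 0.324 ≈ −$836.7 million.
Net ΔY = k(ΔG − c·ΔT) = (+$119.924 million) / 0.324 ≈ +$370.1 million.

+$370.1 million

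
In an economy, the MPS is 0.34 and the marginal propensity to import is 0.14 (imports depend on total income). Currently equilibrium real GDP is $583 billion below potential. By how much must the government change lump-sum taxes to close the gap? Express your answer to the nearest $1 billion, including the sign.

−$424 billion

MPC = 1 − MPS = 1 − 0.34 = 0.66.
Spending multiplier = 1/(1 − c + m) = 1/(1 − 0.66 + 0.14) = 1/0.48 ≈ 2.083.
Tax multiplier = −c·k = −0.66/0.48 = −1.375. Need ΔY = +$583 billion, so ΔT = ΔY/(−c·k) = −(+$583 billion) × 0.48 / 0.66 = −$424 billion.
The government should cut lump-sum taxes by $424 billion.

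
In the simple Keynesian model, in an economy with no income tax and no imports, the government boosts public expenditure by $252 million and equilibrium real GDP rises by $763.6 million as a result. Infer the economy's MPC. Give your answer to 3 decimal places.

Implied spending multiplier k = ΔY/ΔG = 763.6/252 ≈ 3.0302.
Since k = 1/(1 − MPC), MPC = 1 − 1/k = 1 − ΔG/ΔY = 1 − 252/763.6 ≈ 0.670.

0.670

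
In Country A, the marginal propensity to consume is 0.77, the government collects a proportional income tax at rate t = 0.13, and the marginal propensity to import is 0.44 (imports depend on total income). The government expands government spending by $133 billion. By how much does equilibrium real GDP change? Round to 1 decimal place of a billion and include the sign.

+$172.7 billion

Spending multiplier = 1/(1 − c(1−t) + m) = 1/(1 − 0.77×0.87 + 0.44) = 1/0.7701 ≈ 1.299.
ΔY = k × ΔG = (+$133 billion) / 0.7701 ≈ +$172.7 billion.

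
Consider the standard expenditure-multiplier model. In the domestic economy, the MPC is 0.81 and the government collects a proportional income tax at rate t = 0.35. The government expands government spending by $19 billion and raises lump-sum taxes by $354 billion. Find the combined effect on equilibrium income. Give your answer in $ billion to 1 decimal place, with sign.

Expenditure multiplier = 1/(1 − c(1−t)) = 1/(1 − 0.81×0.65) = 1/0.4735 ≈ 2.112.
ΔG contributes k·ΔG = (+$19 billion) / 0.4735 ≈ +$40.1 billion.
ΔT of +$354 billion changes first-round spending by −c·ΔT = −$286.74 billion, contributing k·(−c·ΔT) = (−$286.74 billion) / 0.4735 ≈ −$605.6 billion.
Net ΔY = k(ΔG − c·ΔT) = (−$267.74 billion) / 0.4735 ≈ −$565.4 billion.

−$565.4 billion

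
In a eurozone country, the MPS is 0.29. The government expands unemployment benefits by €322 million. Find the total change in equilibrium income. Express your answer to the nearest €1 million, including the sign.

+€788 million

MPC = 1 − MPS = 1 − 0.29 = 0.71.
The transfer change shifts disposable income by +€322 million, so first-round consumption changes by c·ΔTR = 0.71 × (+€322 million) = +€228.62 million.
Expenditure multiplier = 1/(1 − MPC) = 1/(1 − 0.71) = 1/0.29 ≈ 3.448.
The transfer multiplier is c × k ≈ 2.448, so ΔY = k × (c·ΔTR) = (+€228.62 million) / 0.29 ≈ +€788 million.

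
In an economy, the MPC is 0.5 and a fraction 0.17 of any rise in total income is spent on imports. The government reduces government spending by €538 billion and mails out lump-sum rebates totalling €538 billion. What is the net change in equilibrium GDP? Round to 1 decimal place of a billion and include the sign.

−€401.5 billion

Expenditure multiplier = 1/(1 − c + m) = 1/(1 − 0.5 + 0.17) = 1/0.67 ≈ 1.493.
ΔG contributes k·ΔG = (−€538 billion) / 0.67 ≈ −€803 billion.
ΔT of −€538 billion changes first-round spending by −c·ΔT = +€269 billion, contributing k·(−c·ΔT) = (+€269 billion) / 0.67 ≈ +€401.5 billion.
Net ΔY = k(ΔG − c·ΔT) = (−€269 billion) / 0.67 ≈ −€401.5 billion.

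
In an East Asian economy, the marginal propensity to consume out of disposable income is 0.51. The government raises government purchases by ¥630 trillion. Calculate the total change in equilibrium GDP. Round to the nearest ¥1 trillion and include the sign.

+¥1,286 trillion

Expenditure multiplier = 1/(1 − MPC) = 1/(1 − 0.51) = 1/0.49 ≈ 2.041.
ΔY = k × ΔG = (+¥630 trillion) / 0.49 ≈ +¥1,286 trillion.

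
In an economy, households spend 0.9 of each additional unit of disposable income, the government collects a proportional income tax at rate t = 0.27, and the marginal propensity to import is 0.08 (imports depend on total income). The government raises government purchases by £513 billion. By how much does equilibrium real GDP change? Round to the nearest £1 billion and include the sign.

+£1,213 billion

Expenditure multiplier = 1/(1 − c(1−t) + m) = 1/(1 − 0.9×0.73 + 0.08) = 1/0.423 ≈ 2.364.
ΔY = k × ΔG = (+£513 billion) / 0.423 ≈ +£1,213 billion.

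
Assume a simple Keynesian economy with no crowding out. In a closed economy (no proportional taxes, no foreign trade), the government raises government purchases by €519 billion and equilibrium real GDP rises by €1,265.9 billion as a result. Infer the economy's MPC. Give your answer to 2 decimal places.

0.59

Implied spending multiplier k = ΔY/ΔG = 1,265.9/519 ≈ 2.4391.
Since k = 1/(1 − MPC), MPC = 1 − 1/k = 1 − ΔG/ΔY = 1 − 519/1,265.9 ≈ 0.59.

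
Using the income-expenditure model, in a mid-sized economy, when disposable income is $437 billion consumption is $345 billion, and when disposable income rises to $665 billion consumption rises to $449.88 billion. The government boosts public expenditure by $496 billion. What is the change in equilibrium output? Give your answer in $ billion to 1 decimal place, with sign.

+$918.5 billion

MPC = ΔC/ΔYd = (449.88 − 345)/(665 − 437) = 104.88/228 = 0.46.
Expenditure multiplier = 1/(1 − MPC) = 1/(1 − 0.46) = 1/0.54 ≈ 1.852.
ΔY = k × ΔG = (+$496 billion) / 0.54 ≈ +$918.5 billion.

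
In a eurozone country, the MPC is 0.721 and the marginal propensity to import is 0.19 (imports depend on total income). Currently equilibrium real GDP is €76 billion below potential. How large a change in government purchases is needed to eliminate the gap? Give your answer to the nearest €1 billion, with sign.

+€36 billion

Spending multiplier = 1/(1 − c + m) = 1/(1 − 0.721 + 0.19) = 1/0.469 ≈ 2.132.
Need ΔY = +€76 billion, so ΔG = ΔY/k = (+€76 billion) × 0.469 ≈ +€36 billion.
The government should increase government purchases by €36 billion.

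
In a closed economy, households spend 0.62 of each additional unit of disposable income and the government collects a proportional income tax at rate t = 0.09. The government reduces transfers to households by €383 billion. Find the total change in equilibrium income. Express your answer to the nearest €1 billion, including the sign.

The transfer change shifts disposable income by −€383 billion, so first-round consumption changes by c·ΔTR = 0.62 × (−€383 billion) = −€237.46 billion.
Expenditure multiplier = 1/(1 − c(1−t)) = 1/(1 − 0.62×0.91) = 1/0.4358 ≈ 2.295.
The transfer multiplier is c × k ≈ 1.423, so ΔY = k × (c·ΔTR) = (−€237.46 billion) / 0.4358 ≈ −€545 billion.

−€545 billion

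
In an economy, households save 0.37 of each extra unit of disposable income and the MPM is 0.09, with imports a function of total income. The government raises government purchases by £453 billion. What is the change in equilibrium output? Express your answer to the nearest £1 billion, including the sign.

+£985 billion

MPC = 1 − MPS = 1 − 0.37 = 0.63.
Spending multiplier = 1/(1 − c + m) = 1/(1 − 0.63 + 0.09) = 1/0.46 ≈ 2.174.
ΔY = k × ΔG = (+£453 billion) / 0.46 ≈ +£985 billion.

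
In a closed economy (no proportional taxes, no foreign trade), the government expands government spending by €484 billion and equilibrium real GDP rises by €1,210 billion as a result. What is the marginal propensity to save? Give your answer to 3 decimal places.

Implied spending multiplier k = ΔY/ΔG = 1,210/484 = 2.5.
Since k = 1/(1 − MPC), MPC = 1 − 1/k = 1 − ΔG/ΔY = 1 − 484/1,210 = 0.600.
MPS = 1 − MPC = 0.400.

0.400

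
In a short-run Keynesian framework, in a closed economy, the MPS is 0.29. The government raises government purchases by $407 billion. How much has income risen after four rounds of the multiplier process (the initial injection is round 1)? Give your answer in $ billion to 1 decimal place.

MPC = 1 − MPS = 1 − 0.29 = 0.71.
Round 1 adds ΔG = $407 billion; each later round is MPC = 0.71 times the previous.
After 4 rounds: 407 + 288.97 + 205.1687 + 145.669777 = ΔG·(1 − c^4)/(1 − c) = 407 × (1 − 0.25411681)/0.29 ≈ $1,046.8 billion.

$1,046.8 billion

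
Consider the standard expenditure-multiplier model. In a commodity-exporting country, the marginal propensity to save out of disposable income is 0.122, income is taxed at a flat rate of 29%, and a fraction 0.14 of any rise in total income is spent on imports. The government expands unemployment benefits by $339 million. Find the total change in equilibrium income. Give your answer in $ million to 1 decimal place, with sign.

+$576.1 million

MPC = 1 − MPS = 1 − 0.122 = 0.878.
The transfer change shifts disposable income by +$339 million, so first-round consumption changes by c·ΔTR = 0.878 × (+$339 million) = +$297.642 million.
Expenditure multiplier = 1/(1 − c(1−t) + m) = 1/(1 − 0.878×0.71 + 0.14) = 1/0.51662 ≈ 1.936.
The transfer multiplier is c × k ≈ 1.7, so ΔY = k × (c·ΔTR) = (+$297.642 million) / 0.51662 ≈ +$576.1 million.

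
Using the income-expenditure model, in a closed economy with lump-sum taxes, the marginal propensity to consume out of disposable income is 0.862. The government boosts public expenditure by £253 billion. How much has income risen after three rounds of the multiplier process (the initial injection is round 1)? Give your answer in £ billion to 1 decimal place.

£659.1 billion

Round 1 adds ΔG = £253 billion; each later round is MPC = 0.862 times the previous.
After 3 rounds: 253 + 218.086 + 187.990132 = ΔG·(1 − c^3)/(1 − c) = 253 × (1 − 0.640503928)/0.138 ≈ £659.1 billion.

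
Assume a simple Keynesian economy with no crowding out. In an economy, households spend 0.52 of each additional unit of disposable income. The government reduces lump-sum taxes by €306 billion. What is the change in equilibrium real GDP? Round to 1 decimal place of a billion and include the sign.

A lump-sum tax change of −€306 billion shifts disposable income by +€306 billion; first-round consumption changes by −c × ΔT = −0.52 × (−€306 billion) = +€159.12 billion.
Expenditure multiplier = 1/(1 − MPC) = 1/(1 − 0.52) = 1/0.48 ≈ 2.083.
The tax multiplier is −c × k ≈ −1.083, so ΔY = k × (−c·ΔT) = (+€159.12 billion) / 0.48 = +€331.5 billion.

+€331.5 billion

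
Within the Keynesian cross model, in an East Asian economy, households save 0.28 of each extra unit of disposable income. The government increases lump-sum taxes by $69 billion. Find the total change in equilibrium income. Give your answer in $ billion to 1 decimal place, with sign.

MPC = 1 − MPS = 1 − 0.28 = 0.72.
A lump-sum tax change of +$69 billion shifts disposable income by −$69 billion; first-round consumption changes by −c × ΔT = −0.72 × (+$69 billion) = −$49.68 billion.
Expenditure multiplier = 1/(1 − MPC) = 1/(1 − 0.72) = 1/0.28 ≈ 3.571.
The tax multiplier is −c × k ≈ −2.571, so ΔY = k × (−c·ΔT) = (−$49.68 billion) / 0.28 ≈ −$177.4 billion.

−$177.4 billion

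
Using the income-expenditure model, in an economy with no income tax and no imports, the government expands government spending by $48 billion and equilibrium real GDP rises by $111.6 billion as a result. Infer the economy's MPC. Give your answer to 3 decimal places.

Implied spending multiplier k = ΔY/ΔG = 111.6/48 = 2.325.
Since k = 1/(1 − MPC), MPC = 1 − 1/k = 1 − ΔG/ΔY = 1 − 48/111.6 ≈ 0.570.

0.570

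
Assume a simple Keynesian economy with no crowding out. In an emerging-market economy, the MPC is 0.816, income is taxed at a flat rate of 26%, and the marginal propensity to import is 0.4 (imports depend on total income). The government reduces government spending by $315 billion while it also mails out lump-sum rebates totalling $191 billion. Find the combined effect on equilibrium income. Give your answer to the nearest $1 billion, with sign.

−$200 billion

Expenditure multiplier = 1/(1 − c(1−t) + m) = 1/(1 − 0.816×0.74 + 0.4) = 1/0.79616 ≈ 1.256.
ΔG contributes k·ΔG = (−$315 billion) / 0.79616 ≈ −$395.6 billion.
ΔT of −$191 billion changes first-round spending by −c·ΔT = +$155.856 billion, contributing k·(−c·ΔT) = (+$155.856 billion) / 0.79616 ≈ +$195.8 billion.
Net ΔY = k(ΔG − c·ΔT) = (−$159.144 billion) / 0.79616 ≈ −$200 billion.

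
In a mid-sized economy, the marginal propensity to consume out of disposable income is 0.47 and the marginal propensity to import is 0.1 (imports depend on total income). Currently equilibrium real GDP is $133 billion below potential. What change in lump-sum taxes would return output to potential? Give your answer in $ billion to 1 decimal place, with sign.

Spending multiplier = 1/(1 − c + m) = 1/(1 − 0.47 + 0.1) = 1/0.63 ≈ 1.587.
Tax multiplier = −c·k = −0.47/0.63 ≈ −0.746. Need ΔY = +$133 billion, so ΔT = ΔY/(−c·k) = −(+$133 billion) × 0.63 / 0.47 ≈ −$178.3 billion.
The government should cut lump-sum taxes by $178.3 billion.

−$178.3 billion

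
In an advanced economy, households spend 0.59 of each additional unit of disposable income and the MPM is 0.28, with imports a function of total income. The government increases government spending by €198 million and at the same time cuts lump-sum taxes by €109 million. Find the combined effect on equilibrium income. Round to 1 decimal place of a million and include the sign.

Expenditure multiplier = 1/(1 − c + m) = 1/(1 − 0.59 + 0.28) = 1/0.69 ≈ 1.449.
ΔG contributes k·ΔG = (+€198 million) / 0.69 ≈ +€287 million.
ΔT of −€109 million changes first-round spending by −c·ΔT = +€64.31 million, contributing k·(−c·ΔT) = (+€64.31 million) / 0.69 ≈ +€93.2 million.
Net ΔY = k(ΔG − c·ΔT) = (+€262.31 million) / 0.69 ≈ +€380.2 million.

+€380.2 million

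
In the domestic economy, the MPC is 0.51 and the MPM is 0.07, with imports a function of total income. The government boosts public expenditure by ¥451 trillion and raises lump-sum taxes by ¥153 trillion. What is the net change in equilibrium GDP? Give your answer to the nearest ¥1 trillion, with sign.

+¥666 trillion

Expenditure multiplier = 1/(1 − c + m) = 1/(1 − 0.51 + 0.07) = 1/0.56 ≈ 1.786.
ΔG contributes k·ΔG = (+¥451 trillion) / 0.56 ≈ +¥805.4 trillion.
ΔT of +¥153 trillion changes first-round spending by −c·ΔT = −¥78.03 trillion, contributing k·(−c·ΔT) = (−¥78.03 trillion) / 0.56 ≈ −¥139.3 trillion.
Net ΔY = k(ΔG − c·ΔT) = (+¥372.97 trillion) / 0.56 ≈ +¥666 trillion.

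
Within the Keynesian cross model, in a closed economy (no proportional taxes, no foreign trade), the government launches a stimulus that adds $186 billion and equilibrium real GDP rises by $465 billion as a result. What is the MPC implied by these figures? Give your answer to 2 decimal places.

0.60

Implied spending multiplier k = ΔY/ΔG = 465/186 = 2.5.
Since k = 1/(1 − MPC), MPC = 1 − 1/k = 1 − ΔG/ΔY = 1 − 186/465 = 0.60.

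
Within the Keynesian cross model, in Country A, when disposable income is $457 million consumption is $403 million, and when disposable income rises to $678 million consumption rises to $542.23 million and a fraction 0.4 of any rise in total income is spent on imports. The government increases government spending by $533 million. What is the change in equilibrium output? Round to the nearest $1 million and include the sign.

MPC = ΔC/ΔYd = (542.23 − 403)/(678 − 457) = 139.23/221 = 0.63.
Expenditure multiplier = 1/(1 − c + m) = 1/(1 − 0.63 + 0.4) = 1/0.77 ≈ 1.299.
ΔY = k × ΔG = (+$533 million) / 0.77 ≈ +$692 million.

+$692 million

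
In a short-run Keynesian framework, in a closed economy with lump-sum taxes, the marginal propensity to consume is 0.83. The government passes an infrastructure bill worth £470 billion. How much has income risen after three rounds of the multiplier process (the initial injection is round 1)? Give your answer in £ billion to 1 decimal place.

Round 1 adds ΔG = £470 billion; each later round is MPC = 0.83 times the previous.
After 3 rounds: 470 + 390.1 + 323.783 = ΔG·(1 − c^3)/(1 − c) = 470 × (1 − 0.571787)/0.17 ≈ £1,183.9 billion.

£1,183.9 billion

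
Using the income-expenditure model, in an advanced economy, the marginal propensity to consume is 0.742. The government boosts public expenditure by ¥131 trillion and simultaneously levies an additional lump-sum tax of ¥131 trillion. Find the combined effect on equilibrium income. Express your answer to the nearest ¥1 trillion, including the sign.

Expenditure multiplier = 1/(1 − MPC) = 1/(1 − 0.742) = 1/0.258 ≈ 3.876.
ΔG contributes k·ΔG = (+¥131 trillion) / 0.258 ≈ +¥507.8 trillion.
ΔT of +¥131 trillion changes first-round spending by −c·ΔT = −¥97.202 trillion, contributing k·(−c·ΔT) = (−¥97.202 trillion) / 0.258 ≈ −¥376.8 trillion.
With ΔG = ΔT and no other leakages, the balanced-budget multiplier is 1, so ΔY = ΔG = +¥131 trillion.

+¥131 trillion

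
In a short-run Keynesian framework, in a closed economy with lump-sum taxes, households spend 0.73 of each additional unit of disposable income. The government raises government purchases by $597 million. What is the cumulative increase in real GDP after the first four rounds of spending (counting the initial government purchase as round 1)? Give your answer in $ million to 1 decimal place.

$1,583.2 million

Round 1 adds ΔG = $597 million; each later round is MPC = 0.73 times the previous.
After 4 rounds: 597 + 435.81 + 318.1413 + 232.243149 = ΔG·(1 − c^4)/(1 − c) = 597 × (1 − 0.28398241)/0.27 ≈ $1,583.2 million.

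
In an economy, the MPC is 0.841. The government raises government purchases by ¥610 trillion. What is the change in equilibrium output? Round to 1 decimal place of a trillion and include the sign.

+¥3,836.5 trillion

Expenditure multiplier = 1/(1 − MPC) = 1/(1 − 0.841) = 1/0.159 ≈ 6.289.
ΔY = k × ΔG = (+¥610 trillion) / 0.159 ≈ +¥3,836.5 trillion.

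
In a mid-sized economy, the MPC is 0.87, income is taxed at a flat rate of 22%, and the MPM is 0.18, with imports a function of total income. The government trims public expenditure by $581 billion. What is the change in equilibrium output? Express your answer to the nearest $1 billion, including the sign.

Government-spending multiplier = 1/(1 − c(1−t) + m) = 1/(1 − 0.87×0.78 + 0.18) = 1/0.5014 ≈ 1.994.
ΔY = k × ΔG = (−$581 billion) / 0.5014 ≈ −$1,159 billion.

−$1,159 billion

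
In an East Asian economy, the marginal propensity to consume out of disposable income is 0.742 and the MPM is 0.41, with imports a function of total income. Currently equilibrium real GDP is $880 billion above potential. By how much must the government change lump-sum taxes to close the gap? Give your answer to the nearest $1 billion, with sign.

+$792 billion

Spending multiplier = 1/(1 − c + m) = 1/(1 − 0.742 + 0.41) = 1/0.668 ≈ 1.497.
Tax multiplier = −c·k = −0.742/0.668 ≈ −1.111. Need ΔY = −$880 billion, so ΔT = ΔY/(−c·k) = −(−$880 billion) × 0.668 / 0.742 ≈ +$792 billion.
The government should raise lump-sum taxes by $792 billion.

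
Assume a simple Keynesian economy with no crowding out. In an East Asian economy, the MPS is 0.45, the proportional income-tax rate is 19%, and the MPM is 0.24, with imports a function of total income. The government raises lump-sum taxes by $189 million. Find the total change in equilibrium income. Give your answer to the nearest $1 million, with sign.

−$131 million

MPC = 1 − MPS = 1 − 0.45 = 0.55.
A lump-sum tax change of +$189 million shifts disposable income by −$189 million; first-round consumption changes by −c × ΔT = −0.55 × (+$189 million) = −$103.95 million.
Expenditure multiplier = 1/(1 − c(1−t) + m) = 1/(1 − 0.55×0.81 + 0.24) = 1/0.7945 ≈ 1.259.
The tax multiplier is −c × k ≈ −0.692, so ΔY = k × (−c·ΔT) = (−$103.95 million) / 0.7945 ≈ −$131 million.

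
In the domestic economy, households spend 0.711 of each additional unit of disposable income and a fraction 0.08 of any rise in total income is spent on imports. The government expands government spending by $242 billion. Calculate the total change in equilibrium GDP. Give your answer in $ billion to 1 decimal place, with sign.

Spending multiplier = 1/(1 − c + m) = 1/(1 − 0.711 + 0.08) = 1/0.369 ≈ 2.71.
ΔY = k × ΔG = (+$242 billion) / 0.369 ≈ +$655.8 billion.

+$655.8 billion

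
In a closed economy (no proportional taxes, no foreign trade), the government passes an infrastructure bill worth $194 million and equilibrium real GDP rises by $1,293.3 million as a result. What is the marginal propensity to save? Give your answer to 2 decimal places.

0.15

Implied spending multiplier k = ΔY/ΔG = 1,293.3/194 ≈ 6.6665.
Since k = 1/(1 − MPC), MPC = 1 − 1/k = 1 − ΔG/ΔY = 1 − 194/1,293.3 ≈ 0.85.
MPS = 1 − MPC = 0.15.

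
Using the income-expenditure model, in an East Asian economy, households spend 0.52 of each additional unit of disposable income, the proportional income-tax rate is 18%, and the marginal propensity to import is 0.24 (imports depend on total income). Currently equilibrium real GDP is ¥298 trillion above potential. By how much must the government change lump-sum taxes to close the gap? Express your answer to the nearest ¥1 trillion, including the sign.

+¥466 trillion

Spending multiplier = 1/(1 − c(1−t) + m) = 1/(1 − 0.52×0.82 + 0.24) = 1/0.8136 ≈ 1.229.
Tax multiplier = −c·k = −0.52/0.8136 ≈ −0.639. Need ΔY = −¥298 trillion, so ΔT = ΔY/(−c·k) = −(−¥298 trillion) × 0.8136 / 0.52 ≈ +¥466 trillion.
The government should raise lump-sum taxes by ¥466 trillion.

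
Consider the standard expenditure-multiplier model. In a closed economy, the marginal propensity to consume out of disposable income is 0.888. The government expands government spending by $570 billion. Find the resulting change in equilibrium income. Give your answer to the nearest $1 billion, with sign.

Expenditure multiplier = 1/(1 − MPC) = 1/(1 − 0.888) = 1/0.112 ≈ 8.929.
ΔY = k × ΔG = (+$570 billion) / 0.112 ≈ +$5,089 billion.

+$5,089 billion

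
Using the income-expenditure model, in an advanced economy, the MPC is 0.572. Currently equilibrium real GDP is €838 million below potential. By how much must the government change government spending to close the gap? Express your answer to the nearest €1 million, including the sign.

+€359 million

Spending multiplier = 1/(1 − MPC) = 1/(1 − 0.572) = 1/0.428 ≈ 2.336.
Need ΔY = +€838 million, so ΔG = ΔY/k = (+€838 million) × 0.428 ≈ +€359 million.
The government should increase government spending by €359 million.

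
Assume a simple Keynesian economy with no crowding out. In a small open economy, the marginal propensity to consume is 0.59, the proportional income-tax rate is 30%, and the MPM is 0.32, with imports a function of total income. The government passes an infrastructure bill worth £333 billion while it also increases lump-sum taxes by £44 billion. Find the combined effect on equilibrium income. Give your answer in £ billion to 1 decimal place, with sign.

Expenditure multiplier = 1/(1 − c(1−t) + m) = 1/(1 − 0.59×0.7 + 0.32) = 1/0.907 ≈ 1.103.
ΔG contributes k·ΔG = (+£333 billion) / 0.907 ≈ +£367.1 billion.
ΔT of +£44 billion changes first-round spending by −c·ΔT = −£25.96 billion, contributing k·(−c·ΔT) = (−£25.96 billion) / 0.907 ≈ −£28.6 billion.
Net ΔY = k(ΔG − c·ΔT) = (+£307.04 billion) / 0.907 ≈ +£338.5 billion.

+£338.5 billion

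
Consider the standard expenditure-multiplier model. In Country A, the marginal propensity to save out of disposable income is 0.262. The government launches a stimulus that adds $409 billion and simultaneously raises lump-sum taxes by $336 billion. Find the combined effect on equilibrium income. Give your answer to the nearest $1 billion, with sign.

+$615 billion

MPC = 1 − MPS = 1 − 0.262 = 0.738.
Expenditure multiplier = 1/(1 − MPC) = 1/(1 − 0.738) = 1/0.262 ≈ 3.817.
ΔG contributes k·ΔG = (+$409 billion) / 0.262 ≈ +$1,561.1 billion.
ΔT of +$336 billion changes first-round spending by −c·ΔT = −$247.968 billion, contributing k·(−c·ΔT) = (−$247.968 billion) / 0.262 ≈ −$946.4 billion.
Net ΔY = k(ΔG − c·ΔT) = (+$161.032 billion) / 0.262 ≈ +$615 billion.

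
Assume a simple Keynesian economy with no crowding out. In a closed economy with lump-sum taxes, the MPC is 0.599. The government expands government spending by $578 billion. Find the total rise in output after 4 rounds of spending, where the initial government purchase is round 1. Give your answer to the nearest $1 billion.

Round 1 adds ΔG = $578 billion; each later round is MPC = 0.599 times the previous.
After 4 rounds: 578 + 346.222 + 207.386978 + 124.224799822 = ΔG·(1 − c^4)/(1 − c) = 578 × (1 − 0.128738157601)/0.401 ≈ $1,256 billion.

$1,256 billion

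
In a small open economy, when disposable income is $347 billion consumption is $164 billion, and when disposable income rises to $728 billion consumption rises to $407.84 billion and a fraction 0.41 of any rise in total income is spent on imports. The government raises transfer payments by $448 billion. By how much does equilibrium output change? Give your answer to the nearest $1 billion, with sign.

+$372 billion

MPC = ΔC/ΔYd = (407.84 − 164)/(728 − 347) = 243.84/381 = 0.64.
The transfer change shifts disposable income by +$448 billion, so first-round consumption changes by c·ΔTR = 0.64 × (+$448 billion) = +$286.72 billion.
Expenditure multiplier = 1/(1 − c + m) = 1/(1 − 0.64 + 0.41) = 1/0.77 ≈ 1.299.
The transfer multiplier is c × k ≈ 0.831, so ΔY = k × (c·ΔTR) = (+$286.72 billion) / 0.77 ≈ +$372 billion.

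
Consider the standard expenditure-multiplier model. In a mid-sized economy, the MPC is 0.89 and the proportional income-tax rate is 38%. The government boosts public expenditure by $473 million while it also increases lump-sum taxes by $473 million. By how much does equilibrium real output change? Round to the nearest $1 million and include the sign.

Expenditure multiplier = 1/(1 − c(1−t)) = 1/(1 − 0.89×0.62) = 1/0.4482 ≈ 2.231.
ΔG contributes k·ΔG = (+$473 million) / 0.4482 ≈ +$1,055.3 million.
ΔT of +$473 million changes first-round spending by −c·ΔT = −$420.97 million, contributing k·(−c·ΔT) = (−$420.97 million) / 0.4482 ≈ −$939.2 million.
Net ΔY = k(ΔG − c·ΔT) = (+$52.03 million) / 0.4482 ≈ +$116 million.

+$116 million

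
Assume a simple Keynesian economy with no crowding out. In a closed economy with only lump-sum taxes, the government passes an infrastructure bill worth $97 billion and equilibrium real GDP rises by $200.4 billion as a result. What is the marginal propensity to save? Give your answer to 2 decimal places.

Implied spending multiplier k = ΔY/ΔG = 200.4/97 ≈ 2.066.
Since k = 1/(1 − MPC), MPC = 1 − 1/k = 1 − ΔG/ΔY = 1 − 97/200.4 ≈ 0.52.
MPS = 1 − MPC = 0.48.

0.48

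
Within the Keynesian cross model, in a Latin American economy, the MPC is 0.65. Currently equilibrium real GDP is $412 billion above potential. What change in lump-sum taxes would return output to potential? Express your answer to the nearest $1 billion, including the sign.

+$222 billion

Spending multiplier = 1/(1 − MPC) = 1/(1 − 0.65) = 1/0.35 ≈ 2.857.
Tax multiplier = −c·k = −0.65/0.35 ≈ −1.857. Need ΔY = −$412 billion, so ΔT = ΔY/(−c·k) = −(−$412 billion) × 0.35 / 0.65 ≈ +$222 billion.
The government should raise lump-sum taxes by $222 billion.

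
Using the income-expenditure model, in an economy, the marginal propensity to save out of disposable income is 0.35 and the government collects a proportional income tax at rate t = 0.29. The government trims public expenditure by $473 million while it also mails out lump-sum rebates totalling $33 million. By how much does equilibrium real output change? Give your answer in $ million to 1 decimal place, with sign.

−$838.5 million

MPC = 1 − MPS = 1 − 0.35 = 0.65.
Expenditure multiplier = 1/(1 − c(1−t)) = 1/(1 − 0.65×0.71) = 1/0.5385 ≈ 1.857.
ΔG contributes k·ΔG = (−$473 million) / 0.5385 ≈ −$878.4 million.
ΔT of −$33 million changes first-round spending by −c·ΔT = +$21.45 million, contributing k·(−c·ΔT) = (+$21.45 million) / 0.5385 ≈ +$39.8 million.
Net ΔY = k(ΔG − c·ΔT) = (−$451.55 million) / 0.5385 ≈ −$838.5 million.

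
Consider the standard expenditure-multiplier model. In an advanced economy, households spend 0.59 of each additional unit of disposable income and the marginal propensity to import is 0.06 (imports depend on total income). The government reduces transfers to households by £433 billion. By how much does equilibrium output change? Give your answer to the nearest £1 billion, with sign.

The transfer change shifts disposable income by −£433 billion, so first-round consumption changes by c·ΔTR = 0.59 × (−£433 billion) = −£255.47 billion.
Expenditure multiplier = 1/(1 − c + m) = 1/(1 − 0.59 + 0.06) = 1/0.47 ≈ 2.128.
The transfer multiplier is c × k ≈ 1.255, so ΔY = k × (c·ΔTR) = (−£255.47 billion) / 0.47 ≈ −£544 billion.

−£544 billion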